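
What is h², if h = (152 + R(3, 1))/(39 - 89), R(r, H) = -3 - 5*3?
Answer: 4489/625 ≈ 7.1824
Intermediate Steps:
R(r, H) = -18 (R(r, H) = -3 - 15 = -18)
h = -67/25 (h = (152 - 18)/(39 - 89) = 134/(-50) = 134*(-1/50) = -67/25 ≈ -2.6800)
h² = (-67/25)² = 4489/625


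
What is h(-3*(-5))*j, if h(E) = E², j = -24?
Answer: -5400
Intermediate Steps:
h(-3*(-5))*j = (-3*(-5))²*(-24) = 15²*(-24) = 225*(-24) = -5400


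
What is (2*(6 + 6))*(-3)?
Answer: -72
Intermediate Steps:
(2*(6 + 6))*(-3) = (2*12)*(-3) = 24*(-3) = -72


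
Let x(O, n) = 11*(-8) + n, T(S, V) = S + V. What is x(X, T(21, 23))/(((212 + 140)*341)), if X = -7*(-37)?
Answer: -1/2728 ≈ -0.00036657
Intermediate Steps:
X = 259
x(O, n) = -88 + n
x(X, T(21, 23))/(((212 + 140)*341)) = (-88 + (21 + 23))/(((212 + 140)*341)) = (-88 + 44)/((352*341)) = -44/120032 = -44*1/120032 = -1/2728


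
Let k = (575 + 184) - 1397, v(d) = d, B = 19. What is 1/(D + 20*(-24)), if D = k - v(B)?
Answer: -1/1137 ≈ -0.00087951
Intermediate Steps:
k = -638 (k = 759 - 1397 = -638)
D = -657 (D = -638 - 1*19 = -638 - 19 = -657)
1/(D + 20*(-24)) = 1/(-657 + 20*(-24)) = 1/(-657 - 480) = 1/(-1137) = -1/1137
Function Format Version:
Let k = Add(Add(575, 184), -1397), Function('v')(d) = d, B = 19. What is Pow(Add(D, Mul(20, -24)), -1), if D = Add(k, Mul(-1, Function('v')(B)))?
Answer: Rational(-1, 1137) ≈ -0.00087951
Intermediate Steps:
k = -638 (k = Add(759, -1397) = -638)
D = -657 (D = Add(-638, Mul(-1, 19)) = Add(-638, -19) = -657)
Pow(Add(D, Mul(20, -24)), -1) = Pow(Add(-657, Mul(20, -24)), -1) = Pow(Add(-657, -480), -1) = Pow(-1137, -1) = Rational(-1, 1137)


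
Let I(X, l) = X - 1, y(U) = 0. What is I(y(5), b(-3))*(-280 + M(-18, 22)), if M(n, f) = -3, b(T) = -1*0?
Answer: 283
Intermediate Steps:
b(T) = 0
I(X, l) = -1 + X
I(y(5), b(-3))*(-280 + M(-18, 22)) = (-1 + 0)*(-280 - 3) = -1*(-283) = 283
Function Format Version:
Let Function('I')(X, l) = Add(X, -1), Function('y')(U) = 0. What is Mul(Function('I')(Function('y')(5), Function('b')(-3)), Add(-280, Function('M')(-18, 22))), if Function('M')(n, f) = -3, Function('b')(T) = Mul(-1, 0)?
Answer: 283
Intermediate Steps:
Function('b')(T) = 0
Function('I')(X, l) = Add(-1, X)
Mul(Function('I')(Function('y')(5), Function('b')(-3)), Add(-280, Function('M')(-18, 22))) = Mul(Add(-1, 0), Add(-280, -3)) = Mul(-1, -283) = 283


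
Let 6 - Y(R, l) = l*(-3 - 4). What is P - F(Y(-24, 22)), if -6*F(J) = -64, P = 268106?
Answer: 804286/3 ≈ 2.6810e+5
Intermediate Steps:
Y(R, l) = 6 + 7*l (Y(R, l) = 6 - l*(-3 - 4) = 6 - l*(-7) = 6 - (-7)*l = 6 + 7*l)
F(J) = 32/3 (F(J) = -1/6*(-64) = 32/3)
P - F(Y(-24, 22)) = 268106 - 1*32/3 = 268106 - 32/3 = 804286/3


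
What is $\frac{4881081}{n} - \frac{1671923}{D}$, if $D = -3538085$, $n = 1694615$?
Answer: $\frac{4020589052906}{1199138382455} \approx 3.3529$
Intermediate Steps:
$\frac{4881081}{n} - \frac{1671923}{D} = \frac{4881081}{1694615} - \frac{1671923}{-3538085} = 4881081 \cdot \frac{1}{1694615} - - \frac{1671923}{3538085} = \frac{4881081}{1694615} + \frac{1671923}{3538085} = \frac{4020589052906}{1199138382455}$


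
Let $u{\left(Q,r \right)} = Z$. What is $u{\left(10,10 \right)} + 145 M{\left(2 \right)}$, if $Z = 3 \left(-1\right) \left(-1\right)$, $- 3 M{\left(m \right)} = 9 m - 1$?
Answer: $- \frac{2456}{3} \approx -818.67$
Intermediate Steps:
$M{\left(m \right)} = \frac{1}{3} - 3 m$ ($M{\left(m \right)} = - \frac{9 m - 1}{3} = - \frac{-1 + 9 m}{3} = \frac{1}{3} - 3 m$)
$Z = 3$ ($Z = \left(-3\right) \left(-1\right) = 3$)
$u{\left(Q,r \right)} = 3$
$u{\left(10,10 \right)} + 145 M{\left(2 \right)} = 3 + 145 \left(\frac{1}{3} - 6\right) = 3 + 145 \left(- \frac{17}{3}\right) = 3 - \frac{2465}{3} = - \frac{2456}{3}$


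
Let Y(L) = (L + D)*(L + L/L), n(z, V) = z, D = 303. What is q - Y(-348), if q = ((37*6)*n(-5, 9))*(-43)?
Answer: 32115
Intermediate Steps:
q = 47730 (q = ((37*6)*(-5))*(-43) = (222*(-5))*(-43) = -1110*(-43) = 47730)
Y(L) = (1 + L)*(303 + L) (Y(L) = (L + 303)*(L + L/L) = (303 + L)*(L + 1) = (303 + L)*(1 + L) = (1 + L)*(303 + L))
q - Y(-348) = 47730 - (303 + (-348)² + 304*(-348)) = 47730 - (303 + 121104 - 105792) = 47730 - 1*15615 = 47730 - 15615 = 32115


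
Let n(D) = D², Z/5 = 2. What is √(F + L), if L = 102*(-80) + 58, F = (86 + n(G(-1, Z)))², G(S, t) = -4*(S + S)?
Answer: √14398 ≈ 119.99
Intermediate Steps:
Z = 10 (Z = 5*2 = 10)
G(S, t) = -8*S
F = 22500 (F = (86 + (-8*(-1))²)² = (86 + 8²)² = (86 + 64)² = 150² = 22500)
L = -8102 (L = -8160 + 58 = -8102)
√(F + L) = √(22500 - 8102) = √14398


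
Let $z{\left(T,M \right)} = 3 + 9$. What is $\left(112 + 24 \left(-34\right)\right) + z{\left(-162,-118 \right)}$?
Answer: $-692$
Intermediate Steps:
$z{\left(T,M \right)} = 12$
$\left(112 + 24 \left(-34\right)\right) + z{\left(-162,-118 \right)} = \left(112 + 24 \left(-34\right)\right) + 12 = \left(112 - 816\right) + 12 = -704 + 12 = -692$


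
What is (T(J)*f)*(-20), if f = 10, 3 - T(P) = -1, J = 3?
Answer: -800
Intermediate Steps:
T(P) = 4 (T(P) = 3 - 1*(-1) = 3 + 1 = 4)
(T(J)*f)*(-20) = (4*10)*(-20) = 40*(-20) = -800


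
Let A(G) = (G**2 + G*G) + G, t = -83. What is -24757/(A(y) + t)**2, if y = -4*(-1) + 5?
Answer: -24757/7744 ≈ -3.1969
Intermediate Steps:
y = 9 (y = 4 + 5 = 9)
A(G) = G + 2*G**2 (A(G) = (G**2 + G**2) + G = 2*G**2 + G = G + 2*G**2)
-24757/(A(y) + t)**2 = -24757/(9*(1 + 2*9) - 83)**2 = -24757/(9*(1 + 18) - 83)**2 = -24757/(9*19 - 83)**2 = -24757/(171 - 83)**2 = -24757/(88**2) = -24757/7744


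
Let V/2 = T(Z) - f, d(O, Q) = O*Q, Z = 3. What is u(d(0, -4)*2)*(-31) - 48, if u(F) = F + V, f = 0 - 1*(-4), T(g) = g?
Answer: 14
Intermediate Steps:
f = 4 (f = 0 + 4 = 4)
V = -2 (V = 2*(3 - 1*4) = 2*(3 - 4) = 2*(-1) = -2)
u(F) = -2 + F (u(F) = F - 2 = -2 + F)
u(d(0, -4)*2)*(-31) - 48 = (-2 + (0*(-4))*2)*(-31) - 48 = (-2 + 0*2)*(-31) - 48 = (-2 + 0)*(-31) - 48 = -2*(-31) - 48 = 62 - 48 = 14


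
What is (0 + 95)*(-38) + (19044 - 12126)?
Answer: 3308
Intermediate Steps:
(0 + 95)*(-38) + (19044 - 12126) = 95*(-38) + 6918 = -3610 + 6918 = 3308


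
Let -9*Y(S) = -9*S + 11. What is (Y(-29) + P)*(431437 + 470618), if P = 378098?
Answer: 1023113787850/3 ≈ 3.4104e+11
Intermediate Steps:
Y(S) = -11/9 + S (Y(S) = -(-9*S + 11)/9 = -(11 - 9*S)/9 = -11/9 + S)
(Y(-29) + P)*(431437 + 470618) = ((-11/9 - 29) + 378098)*(431437 + 470618) = (-272/9 + 378098)*902055 = (3402610/9)*902055 = 1023113787850/3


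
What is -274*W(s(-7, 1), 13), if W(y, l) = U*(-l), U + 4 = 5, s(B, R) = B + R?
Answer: 3562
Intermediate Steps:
U = 1 (U = -4 + 5 = 1)
W(y, l) = -l (W(y, l) = 1*(-l) = -l)
-274*W(s(-7, 1), 13) = -(-274)*13 = -274*(-13) = 3562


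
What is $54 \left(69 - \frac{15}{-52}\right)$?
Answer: $\frac{97281}{26} \approx 3741.6$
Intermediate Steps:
$54 \left(69 - \frac{15}{-52}\right) = 54 \left(69 - - \frac{15}{52}\right) = 54 \left(69 + \frac{15}{52}\right) = 54 \cdot \frac{3603}{52} = \frac{97281}{26}$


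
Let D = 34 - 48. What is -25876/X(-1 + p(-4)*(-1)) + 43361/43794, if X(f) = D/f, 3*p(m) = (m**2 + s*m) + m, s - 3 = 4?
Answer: 2455599539/306558 ≈ 8010.2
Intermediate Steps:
s = 7 (s = 3 + 4 = 7)
p(m) = m**2/3 + 8*m/3 (p(m) = ((m**2 + 7*m) + m)/3 = (m**2 + 8*m)/3 = m**2/3 + 8*m/3)
D = -14
X(f) = -14/f
-25876/X(-1 + p(-4)*(-1)) + 43361/43794 = -25876/((-14/(-1 + ((1/3)*(-4)*(8 - 4))*(-1)))) + 43361/43794 = -25876/((-14/(-1 + ((1/3)*(-4)*4)*(-1)))) + 43361*(1/43794) = -25876/((-14/(-1 - 16/3*(-1)))) + 43361/43794 = -25876/((-14/(-1 + 16/3))) + 43361/43794 = -25876/((-14/13/3)) + 43361/43794 = -25876/((-14*3/13)) + 43361/43794 = -25876/(-42/13) + 43361/43794 = -25876*(-13/42) + 43361/43794 = 168194/21 + 43361/43794 = 2455599539/306558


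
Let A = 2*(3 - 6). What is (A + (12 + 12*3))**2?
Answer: 1764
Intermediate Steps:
A = -6 (A = 2*(-3) = -6)
(A + (12 + 12*3))**2 = (-6 + (12 + 12*3))**2 = (-6 + (12 + 36))**2 = (-6 + 48)**2 = 42**2 = 1764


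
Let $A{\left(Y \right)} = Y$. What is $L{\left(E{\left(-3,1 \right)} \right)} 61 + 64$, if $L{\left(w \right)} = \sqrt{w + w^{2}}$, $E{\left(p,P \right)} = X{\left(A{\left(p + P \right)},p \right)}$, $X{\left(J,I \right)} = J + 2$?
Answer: $64$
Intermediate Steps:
$X{\left(J,I \right)} = 2 + J$
$E{\left(p,P \right)} = 2 + P + p$ ($E{\left(p,P \right)} = 2 + \left(p + P\right) = 2 + \left(P + p\right) = 2 + P + p$)
$L{\left(E{\left(-3,1 \right)} \right)} 61 + 64 = \sqrt{\left(2 + 1 - 3\right) \left(1 + \left(2 + 1 - 3\right)\right)} 61 + 64 = \sqrt{0 \left(1 + 0\right)} 61 + 64 = \sqrt{0 \cdot 1} \cdot 61 + 64 = \sqrt{0} \cdot 61 + 64 = 0 \cdot 61 + 64 = 0 + 64 = 64$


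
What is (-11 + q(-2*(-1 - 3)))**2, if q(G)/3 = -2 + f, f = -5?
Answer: 1024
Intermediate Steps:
q(G) = -21 (q(G) = 3*(-2 - 5) = 3*(-7) = -21)
(-11 + q(-2*(-1 - 3)))**2 = (-11 - 21)**2 = (-32)**2 = 1024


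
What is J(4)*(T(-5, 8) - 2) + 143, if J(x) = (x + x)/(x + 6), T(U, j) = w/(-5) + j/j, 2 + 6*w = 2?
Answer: 711/5 ≈ 142.20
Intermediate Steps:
w = 0 (w = -⅓ + (⅙)*2 = -⅓ + ⅓ = 0)
T(U, j) = 1 (T(U, j) = 0/(-5) + j/j = 0*(-⅕) + 1 = 0 + 1 = 1)
J(x) = 2*x/(6 + x) (J(x) = (2*x)/(6 + x) = 2*x/(6 + x))
J(4)*(T(-5, 8) - 2) + 143 = (2*4/(6 + 4))*(1 - 2) + 143 = (2*4/10)*(-1) + 143 = (2*4*(⅒))*(-1) + 143 = (⅘)*(-1) + 143 = -⅘ + 143 = 711/5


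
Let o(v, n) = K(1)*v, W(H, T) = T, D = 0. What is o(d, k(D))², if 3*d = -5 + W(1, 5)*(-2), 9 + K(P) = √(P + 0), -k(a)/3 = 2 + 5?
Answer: 1600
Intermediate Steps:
k(a) = -21 (k(a) = -3*(2 + 5) = -3*7 = -21)
K(P) = -9 + √P (K(P) = -9 + √(P + 0) = -9 + √P)
d = -5 (d = (-5 + 5*(-2))/3 = (-5 - 10)/3 = (⅓)*(-15) = -5)
o(v, n) = -8*v (o(v, n) = (-9 + √1)*v = (-9 + 1)*v = -8*v)
o(d, k(D))² = (-8*(-5))² = 40² = 1600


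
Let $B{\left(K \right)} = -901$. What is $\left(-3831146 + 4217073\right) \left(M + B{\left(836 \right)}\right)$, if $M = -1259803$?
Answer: $-486539712608$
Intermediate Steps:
$\left(-3831146 + 4217073\right) \left(M + B{\left(836 \right)}\right) = \left(-3831146 + 4217073\right) \left(-1259803 - 901\right) = 385927 \left(-1260704\right) = -486539712608$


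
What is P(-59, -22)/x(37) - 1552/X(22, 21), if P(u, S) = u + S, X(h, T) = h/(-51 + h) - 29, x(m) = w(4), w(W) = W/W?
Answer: -24895/863 ≈ -28.847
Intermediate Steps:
w(W) = 1
x(m) = 1
X(h, T) = -29 + h/(-51 + h) (X(h, T) = h/(-51 + h) - 29 = -29 + h/(-51 + h))
P(u, S) = S + u
P(-59, -22)/x(37) - 1552/X(22, 21) = (-22 - 59)/1 - 1552*(-51 + 22)/(1479 - 28*22) = -81*1 - 1552*(-29/(1479 - 616)) = -81 - 1552/((-1/29*863)) = -81 - 1552/(-863/29) = -81 - 1552*(-29/863) = -81 + 45008/863 = -24895/863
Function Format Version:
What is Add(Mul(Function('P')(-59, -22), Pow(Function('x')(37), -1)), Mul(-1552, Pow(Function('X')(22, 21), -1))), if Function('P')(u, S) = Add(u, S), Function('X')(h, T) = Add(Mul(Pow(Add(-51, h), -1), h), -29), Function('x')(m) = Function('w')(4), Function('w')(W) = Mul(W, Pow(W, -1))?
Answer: Rational(-24895, 863) ≈ -28.847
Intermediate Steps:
Function('w')(W) = 1
Function('x')(m) = 1
Function('X')(h, T) = Add(-29, Mul(h, Pow(Add(-51, h), -1))) (Function('X')(h, T) = Add(Mul(h, Pow(Add(-51, h), -1)), -29) = Add(-29, Mul(h, Pow(Add(-51, h), -1))))
Function('P')(u, S) = Add(S, u)
Add(Mul(Function('P')(-59, -22), Pow(Function('x')(37), -1)), Mul(-1552, Pow(Function('X')(22, 21), -1))) = Add(Mul(Add(-22, -59), Pow(1, -1)), Mul(-1552, Pow(Mul(Pow(Add(-51, 22), -1), Add(1479, Mul(-28, 22))), -1))) = Add(Mul(-81, 1), Mul(-1552, Pow(Mul(Pow(-29, -1), Add(1479, -616)), -1))) = Add(-81, Mul(-1552, Pow(Mul(Rational(-1, 29), 863), -1))) = Add(-81, Mul(-1552, Pow(Rational(-863, 29), -1))) = Add(-81, Mul(-1552, Rational(-29, 863))) = Add(-81, Rational(45008, 863)) = Rational(-24895, 863)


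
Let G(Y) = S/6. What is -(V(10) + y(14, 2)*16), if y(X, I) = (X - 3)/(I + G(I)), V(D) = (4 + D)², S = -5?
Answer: -2428/7 ≈ -346.86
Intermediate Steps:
G(Y) = -⅚ (G(Y) = -5/6 = -5*⅙ = -⅚)
y(X, I) = (-3 + X)/(-⅚ + I) (y(X, I) = (X - 3)/(I - ⅚) = (-3 + X)/(-⅚ + I))
-(V(10) + y(14, 2)*16) = -((4 + 10)² + (6*(-3 + 14)/(-5 + 6*2))*16) = -(14² + (6*11/(-5 + 12))*16) = -(196 + (6*11/7)*16) = -(196 + (6*(⅐)*11)*16) = -(196 + (66/7)*16) = -(196 + 1056/7) = -1*2428/7 = -2428/7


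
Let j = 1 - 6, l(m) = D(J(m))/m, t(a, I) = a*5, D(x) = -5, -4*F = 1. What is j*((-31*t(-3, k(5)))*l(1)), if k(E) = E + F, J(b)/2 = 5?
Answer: 11625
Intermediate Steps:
F = -1/4 (F = -1/4*1 = -1/4 ≈ -0.25000)
J(b) = 10 (J(b) = 2*5 = 10)
k(E) = -1/4 + E (k(E) = E - 1/4 = -1/4 + E)
t(a, I) = 5*a
l(m) = -5/m
j = -5
j*((-31*t(-3, k(5)))*l(1)) = -5*(-155*(-3))*(-5/1) = -5*(-31*(-15))*(-5*1) = -2325*(-5) = -5*(-2325) = 11625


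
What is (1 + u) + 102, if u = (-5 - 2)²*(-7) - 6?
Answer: -246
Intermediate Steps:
u = -349 (u = (-7)²*(-7) - 6 = 49*(-7) - 6 = -343 - 6 = -349)
(1 + u) + 102 = (1 - 349) + 102 = -348 + 102 = -246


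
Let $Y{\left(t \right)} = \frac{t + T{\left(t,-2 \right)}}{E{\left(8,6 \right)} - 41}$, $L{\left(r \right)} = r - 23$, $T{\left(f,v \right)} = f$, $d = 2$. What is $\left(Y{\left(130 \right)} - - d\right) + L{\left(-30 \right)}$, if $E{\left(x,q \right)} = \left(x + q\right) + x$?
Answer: $- \frac{1229}{19} \approx -64.684$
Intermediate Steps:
$E{\left(x,q \right)} = q + 2 x$ ($E{\left(x,q \right)} = \left(q + x\right) + x = q + 2 x$)
$L{\left(r \right)} = -23 + r$ ($L{\left(r \right)} = r - 23 = -23 + r$)
$Y{\left(t \right)} = - \frac{2 t}{19}$ ($Y{\left(t \right)} = \frac{t + t}{\left(6 + 2 \cdot 8\right) - 41} = \frac{2 t}{\left(6 + 16\right) - 41} = \frac{2 t}{22 - 41} = \frac{2 t}{-19} = 2 t \left(- \frac{1}{19}\right) = - \frac{2 t}{19}$)
$\left(Y{\left(130 \right)} - - d\right) + L{\left(-30 \right)} = \left(\left(- \frac{2}{19}\right) 130 - \left(-1\right) 2\right) - 53 = \left(- \frac{260}{19} - -2\right) - 53 = \left(- \frac{260}{19} + 2\right) - 53 = - \frac{222}{19} - 53 = - \frac{1229}{19}$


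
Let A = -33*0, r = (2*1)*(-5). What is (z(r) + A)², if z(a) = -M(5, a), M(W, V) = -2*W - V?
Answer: 0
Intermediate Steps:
r = -10 (r = 2*(-5) = -10)
M(W, V) = -V - 2*W
A = 0
z(a) = 10 + a (z(a) = -(-a - 2*5) = -(-a - 10) = -(-10 - a) = 10 + a)
(z(r) + A)² = ((10 - 10) + 0)² = (0 + 0)² = 0² = 0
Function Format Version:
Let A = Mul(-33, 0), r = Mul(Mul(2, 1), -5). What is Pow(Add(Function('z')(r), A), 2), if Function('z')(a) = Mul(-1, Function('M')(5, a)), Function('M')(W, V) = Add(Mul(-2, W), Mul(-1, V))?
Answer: 0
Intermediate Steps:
r = -10 (r = Mul(2, -5) = -10)
Function('M')(W, V) = Add(Mul(-1, V), Mul(-2, W))
A = 0
Function('z')(a) = Add(10, a) (Function('z')(a) = Mul(-1, Add(Mul(-1, a), Mul(-2, 5))) = Mul(-1, Add(Mul(-1, a), -10)) = Mul(-1, Add(-10, Mul(-1, a))) = Add(10, a))
Pow(Add(Function('z')(r), A), 2) = Pow(Add(Add(10, -10), 0), 2) = Pow(Add(0, 0), 2) = Pow(0, 2) = 0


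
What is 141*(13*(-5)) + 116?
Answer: -9049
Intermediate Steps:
141*(13*(-5)) + 116 = 141*(-65) + 116 = -9165 + 116 = -9049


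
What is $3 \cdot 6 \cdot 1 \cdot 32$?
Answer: $576$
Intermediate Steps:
$3 \cdot 6 \cdot 1 \cdot 32 = 18 \cdot 1 \cdot 32 = 18 \cdot 32 = 576$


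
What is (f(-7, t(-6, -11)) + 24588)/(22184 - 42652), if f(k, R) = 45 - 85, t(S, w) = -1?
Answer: -361/301 ≈ -1.1993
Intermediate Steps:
f(k, R) = -40
(f(-7, t(-6, -11)) + 24588)/(22184 - 42652) = (-40 + 24588)/(22184 - 42652) = 24548/(-20468) = 24548*(-1/20468) = -361/301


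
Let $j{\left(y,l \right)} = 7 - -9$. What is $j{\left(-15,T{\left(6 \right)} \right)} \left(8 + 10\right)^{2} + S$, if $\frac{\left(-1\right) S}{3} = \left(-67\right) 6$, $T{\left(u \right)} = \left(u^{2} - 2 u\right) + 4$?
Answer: $6390$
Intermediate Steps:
$T{\left(u \right)} = 4 + u^{2} - 2 u$
$j{\left(y,l \right)} = 16$ ($j{\left(y,l \right)} = 7 + 9 = 16$)
$S = 1206$ ($S = - 3 \left(\left(-67\right) 6\right) = \left(-3\right) \left(-402\right) = 1206$)
$j{\left(-15,T{\left(6 \right)} \right)} \left(8 + 10\right)^{2} + S = 16 \left(8 + 10\right)^{2} + 1206 = 16 \cdot 18^{2} + 1206 = 16 \cdot 324 + 1206 = 5184 + 1206 = 6390$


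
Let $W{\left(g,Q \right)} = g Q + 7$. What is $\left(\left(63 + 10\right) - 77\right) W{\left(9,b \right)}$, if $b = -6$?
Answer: $188$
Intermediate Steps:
$W{\left(g,Q \right)} = 7 + Q g$ ($W{\left(g,Q \right)} = Q g + 7 = 7 + Q g$)
$\left(\left(63 + 10\right) - 77\right) W{\left(9,b \right)} = \left(\left(63 + 10\right) - 77\right) \left(7 - 54\right) = \left(73 - 77\right) \left(7 - 54\right) = \left(-4\right) \left(-47\right) = 188$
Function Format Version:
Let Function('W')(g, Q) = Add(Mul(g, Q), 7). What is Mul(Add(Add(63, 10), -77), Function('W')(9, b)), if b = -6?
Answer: 188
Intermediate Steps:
Function('W')(g, Q) = Add(7, Mul(Q, g)) (Function('W')(g, Q) = Add(Mul(Q, g), 7) = Add(7, Mul(Q, g)))
Mul(Add(Add(63, 10), -77), Function('W')(9, b)) = Mul(Add(Add(63, 10), -77), Add(7, Mul(-6, 9))) = Mul(Add(73, -77), Add(7, -54)) = Mul(-4, -47) = 188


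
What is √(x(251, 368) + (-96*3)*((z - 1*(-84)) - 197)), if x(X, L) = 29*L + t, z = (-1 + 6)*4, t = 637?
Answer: √38093 ≈ 195.17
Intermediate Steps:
z = 20 (z = 5*4 = 20)
x(X, L) = 637 + 29*L (x(X, L) = 29*L + 637 = 637 + 29*L)
√(x(251, 368) + (-96*3)*((z - 1*(-84)) - 197)) = √((637 + 29*368) + (-96*3)*((20 - 1*(-84)) - 197)) = √((637 + 10672) - 288*((20 + 84) - 197)) = √(11309 - 288*(104 - 197)) = √(11309 - 288*(-93)) = √(11309 + 26784) = √38093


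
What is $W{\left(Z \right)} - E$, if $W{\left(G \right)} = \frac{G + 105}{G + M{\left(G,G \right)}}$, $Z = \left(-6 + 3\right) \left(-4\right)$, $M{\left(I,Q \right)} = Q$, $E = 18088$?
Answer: $- \frac{144665}{8} \approx -18083.0$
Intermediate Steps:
$Z = 12$ ($Z = \left(-3\right) \left(-4\right) = 12$)
$W{\left(G \right)} = \frac{105 + G}{2 G}$ ($W{\left(G \right)} = \frac{G + 105}{G + G} = \frac{105 + G}{2 G}$)
$W{\left(Z \right)} - E = \frac{105 + 12}{2 \cdot 12} - 18088 = \frac{1}{2} \cdot \frac{1}{12} \cdot 117 - 18088 = \frac{39}{8} - 18088 = - \frac{144665}{8}$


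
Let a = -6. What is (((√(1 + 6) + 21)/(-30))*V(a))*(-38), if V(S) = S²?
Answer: 4788/5 + 228*√7/5 ≈ 1078.2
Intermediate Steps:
(((√(1 + 6) + 21)/(-30))*V(a))*(-38) = (((√(1 + 6) + 21)/(-30))*(-6)²)*(-38) = (((√7 + 21)*(-1/30))*36)*(-38) = (((21 + √7)*(-1/30))*36)*(-38) = ((-7/10 - √7/30)*36)*(-38) = (-126/5 - 6*√7/5)*(-38) = 4788/5 + 228*√7/5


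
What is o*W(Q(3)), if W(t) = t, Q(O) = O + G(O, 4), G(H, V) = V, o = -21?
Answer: -147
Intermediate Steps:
Q(O) = 4 + O (Q(O) = O + 4 = 4 + O)
o*W(Q(3)) = -21*(4 + 3) = -21*7 = -147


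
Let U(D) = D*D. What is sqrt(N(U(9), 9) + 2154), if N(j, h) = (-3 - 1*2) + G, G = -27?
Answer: sqrt(2122) ≈ 46.065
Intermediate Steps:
U(D) = D**2
N(j, h) = -32 (N(j, h) = (-3 - 1*2) - 27 = (-3 - 2) - 27 = -5 - 27 = -32)
sqrt(N(U(9), 9) + 2154) = sqrt(-32 + 2154) = sqrt(2122)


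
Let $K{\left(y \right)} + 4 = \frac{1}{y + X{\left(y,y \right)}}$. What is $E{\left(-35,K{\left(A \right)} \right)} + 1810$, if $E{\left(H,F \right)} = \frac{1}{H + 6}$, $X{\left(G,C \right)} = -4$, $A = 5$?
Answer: $\frac{52489}{29} \approx 1810.0$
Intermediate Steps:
$K{\left(y \right)} = -4 + \frac{1}{-4 + y}$ ($K{\left(y \right)} = -4 + \frac{1}{y - 4} = -4 + \frac{1}{-4 + y}$)
$E{\left(H,F \right)} = \frac{1}{6 + H}$
$E{\left(-35,K{\left(A \right)} \right)} + 1810 = \frac{1}{6 - 35} + 1810 = \frac{1}{-29} + 1810 = - \frac{1}{29} + 1810 = \frac{52489}{29}$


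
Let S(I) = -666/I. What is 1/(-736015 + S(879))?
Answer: -293/215652617 ≈ -1.3587e-6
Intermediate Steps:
1/(-736015 + S(879)) = 1/(-736015 - 666/879) = 1/(-736015 - 666*1/879) = 1/(-736015 - 222/293) = 1/(-215652617/293) = -293/215652617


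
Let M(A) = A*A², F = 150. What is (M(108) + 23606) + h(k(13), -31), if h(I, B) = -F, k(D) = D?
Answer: 1283168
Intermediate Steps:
M(A) = A³
h(I, B) = -150 (h(I, B) = -1*150 = -150)
(M(108) + 23606) + h(k(13), -31) = (108³ + 23606) - 150 = (1259712 + 23606) - 150 = 1283318 - 150 = 1283168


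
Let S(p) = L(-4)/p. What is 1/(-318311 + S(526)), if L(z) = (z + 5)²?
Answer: -526/167431585 ≈ -3.1416e-6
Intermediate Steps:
L(z) = (5 + z)²
S(p) = 1/p (S(p) = (5 - 4)²/p = 1²/p = 1/p)
1/(-318311 + S(526)) = 1/(-318311 + 1/526) = 1/(-167431585/526) = -526/167431585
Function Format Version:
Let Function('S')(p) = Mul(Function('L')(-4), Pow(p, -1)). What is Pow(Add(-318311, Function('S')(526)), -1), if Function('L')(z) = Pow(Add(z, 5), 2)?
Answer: Rational(-526, 167431585) ≈ -3.1416e-6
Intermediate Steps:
Function('L')(z) = Pow(Add(5, z), 2)
Function('S')(p) = Pow(p, -1) (Function('S')(p) = Mul(Pow(Add(5, -4), 2), Pow(p, -1)) = Mul(Pow(1, 2), Pow(p, -1)) = Mul(1, Pow(p, -1)) = Pow(p, -1))
Pow(Add(-318311, Function('S')(526)), -1) = Pow(Add(-318311, Pow(526, -1)), -1) = Pow(Add(-318311, Rational(1, 526)), -1) = Pow(Rational(-167431585, 526), -1) = Rational(-526, 167431585)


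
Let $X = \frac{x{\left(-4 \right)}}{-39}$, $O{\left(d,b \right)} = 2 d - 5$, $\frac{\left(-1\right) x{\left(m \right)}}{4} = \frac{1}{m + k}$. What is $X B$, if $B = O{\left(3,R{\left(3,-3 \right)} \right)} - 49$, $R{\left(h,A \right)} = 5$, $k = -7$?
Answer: $\frac{64}{143} \approx 0.44755$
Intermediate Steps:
$x{\left(m \right)} = - \frac{4}{-7 + m}$ ($x{\left(m \right)} = - \frac{4}{m - 7} = - \frac{4}{-7 + m}$)
$O{\left(d,b \right)} = -5 + 2 d$
$B = -48$ ($B = \left(-5 + 2 \cdot 3\right) - 49 = \left(-5 + 6\right) - 49 = 1 - 49 = -48$)
$X = - \frac{4}{429}$ ($X = \frac{\left(-4\right) \frac{1}{-7 - 4}}{-39} = - \frac{4}{-11} \left(- \frac{1}{39}\right) = \left(-4\right) \left(- \frac{1}{11}\right) \left(- \frac{1}{39}\right) = \frac{4}{11} \left(- \frac{1}{39}\right) = - \frac{4}{429} \approx -0.009324$)
$X B = \left(- \frac{4}{429}\right) \left(-48\right) = \frac{64}{143}$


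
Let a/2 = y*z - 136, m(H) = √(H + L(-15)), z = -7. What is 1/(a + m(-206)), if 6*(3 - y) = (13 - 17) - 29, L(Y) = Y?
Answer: -23/9006 - I*√221/153102 ≈ -0.0025539 - 9.7099e-5*I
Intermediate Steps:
y = 17/2 (y = 3 - ((13 - 17) - 29)/6 = 3 - (-4 - 29)/6 = 3 - ⅙*(-33) = 3 + 11/2 = 17/2 ≈ 8.5000)
m(H) = √(-15 + H) (m(H) = √(H - 15) = √(-15 + H))
a = -391 (a = 2*((17/2)*(-7) - 136) = 2*(-119/2 - 136) = 2*(-391/2) = -391)
1/(a + m(-206)) = 1/(-391 + √(-15 - 206)) = 1/(-391 + √(-221)) = 1/(-391 + I*√221)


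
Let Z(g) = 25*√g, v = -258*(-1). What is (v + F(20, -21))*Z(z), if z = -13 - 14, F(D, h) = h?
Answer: 17775*I*√3 ≈ 30787.0*I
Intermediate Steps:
v = 258
z = -27
(v + F(20, -21))*Z(z) = (258 - 21)*(25*√(-27)) = 237*(25*(3*I*√3)) = 237*(75*I*√3) = 17775*I*√3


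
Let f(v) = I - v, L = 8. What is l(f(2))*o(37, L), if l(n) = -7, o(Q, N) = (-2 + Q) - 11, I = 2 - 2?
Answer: -168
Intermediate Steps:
I = 0
o(Q, N) = -13 + Q
f(v) = -v (f(v) = 0 - v = -v)
l(f(2))*o(37, L) = -7*(-13 + 37) = -7*24 = -168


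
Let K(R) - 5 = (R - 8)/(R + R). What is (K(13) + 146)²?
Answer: 15452761/676 ≈ 22859.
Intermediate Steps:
K(R) = 5 + (-8 + R)/(2*R) (K(R) = 5 + (R - 8)/(R + R) = 5 + (-8 + R)/((2*R)) = 5 + (-8 + R)*(1/(2*R)) = 5 + (-8 + R)/(2*R))
(K(13) + 146)² = ((11/2 - 4/13) + 146)² = (135/26 + 146)² = (3931/26)² = 15452761/676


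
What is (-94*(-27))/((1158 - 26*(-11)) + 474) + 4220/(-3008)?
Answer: -57457/721168 ≈ -0.079672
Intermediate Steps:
(-94*(-27))/((1158 - 26*(-11)) + 474) + 4220/(-3008) = 2538/((1158 + 286) + 474) + 4220*(-1/3008) = 2538/(1444 + 474) - 1055/752 = 2538/1918 - 1055/752 = 2538*(1/1918) - 1055/752 = 1269/959 - 1055/752 = -57457/721168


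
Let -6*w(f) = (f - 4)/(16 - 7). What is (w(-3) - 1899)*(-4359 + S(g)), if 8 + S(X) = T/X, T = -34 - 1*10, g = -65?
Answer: 29101696129/3510 ≈ 8.2911e+6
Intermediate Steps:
T = -44 (T = -34 - 10 = -44)
w(f) = 2/27 - f/54 (w(f) = -(f - 4)/(6*(16 - 7)) = -(-4 + f)/(6*9) = -(-4/9 + f/9)/6 = 2/27 - f/54)
S(X) = -8 - 44/X
(w(-3) - 1899)*(-4359 + S(g)) = ((2/27 - 1/54*(-3)) - 1899)*(-4359 + (-8 - 44/(-65))) = ((2/27 + 1/18) - 1899)*(-4359 + (-8 - 44*(-1/65))) = (7/54 - 1899)*(-4359 + (-8 + 44/65)) = -102539*(-4359 - 476/65)/54 = -102539/54*(-283811/65) = 29101696129/3510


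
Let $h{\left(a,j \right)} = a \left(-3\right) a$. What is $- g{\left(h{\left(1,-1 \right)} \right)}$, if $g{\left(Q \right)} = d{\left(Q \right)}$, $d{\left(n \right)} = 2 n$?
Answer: $6$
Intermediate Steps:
$h{\left(a,j \right)} = - 3 a^{2}$ ($h{\left(a,j \right)} = - 3 a a = - 3 a^{2}$)
$g{\left(Q \right)} = 2 Q$
$- g{\left(h{\left(1,-1 \right)} \right)} = - 2 \left(- 3 \cdot 1^{2}\right) = - 2 \left(\left(-3\right) 1\right) = - 2 \left(-3\right) = \left(-1\right) \left(-6\right) = 6$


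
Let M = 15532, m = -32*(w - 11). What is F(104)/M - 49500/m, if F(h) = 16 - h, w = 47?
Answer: 485311/11296 ≈ 42.963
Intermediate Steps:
m = -1152 (m = -32*(47 - 11) = -32*36 = -1152)
F(104)/M - 49500/m = (16 - 1*104)/15532 - 49500/(-1152) = (16 - 104)*(1/15532) - 49500*(-1/1152) = -88*1/15532 + 1375/32 = -2/353 + 1375/32 = 485311/11296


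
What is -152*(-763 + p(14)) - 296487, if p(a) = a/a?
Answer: -180663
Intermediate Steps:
p(a) = 1
-152*(-763 + p(14)) - 296487 = -152*(-763 + 1) - 296487 = -152*(-762) - 296487 = 115824 - 296487 = -180663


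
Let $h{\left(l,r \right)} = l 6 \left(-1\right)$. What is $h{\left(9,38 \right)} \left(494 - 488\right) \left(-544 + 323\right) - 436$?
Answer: $71168$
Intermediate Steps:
$h{\left(l,r \right)} = - 6 l$ ($h{\left(l,r \right)} = 6 l \left(-1\right) = - 6 l$)
$h{\left(9,38 \right)} \left(494 - 488\right) \left(-544 + 323\right) - 436 = \left(-6\right) 9 \left(494 - 488\right) \left(-544 + 323\right) - 436 = - 54 \cdot 6 \left(-221\right) - 436 = \left(-54\right) \left(-1326\right) - 436 = 71604 - 436 = 71168$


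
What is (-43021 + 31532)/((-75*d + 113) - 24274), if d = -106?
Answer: 11489/16211 ≈ 0.70872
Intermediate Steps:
(-43021 + 31532)/((-75*d + 113) - 24274) = (-43021 + 31532)/((-75*(-106) + 113) - 24274) = -11489/((7950 + 113) - 24274) = -11489/(8063 - 24274) = -11489/(-16211) = -11489*(-1/16211) = 11489/16211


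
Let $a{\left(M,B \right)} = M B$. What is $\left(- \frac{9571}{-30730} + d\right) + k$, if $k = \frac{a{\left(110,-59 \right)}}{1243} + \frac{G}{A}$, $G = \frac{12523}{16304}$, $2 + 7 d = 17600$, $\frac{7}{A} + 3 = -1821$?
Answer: $\frac{8170133260437}{3538467310} \approx 2308.9$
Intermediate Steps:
$A = - \frac{7}{1824}$ ($A = \frac{7}{-3 - 1821} = \frac{7}{-1824} = 7 \left(- \frac{1}{1824}\right) = - \frac{7}{1824} \approx -0.0038377$)
$d = 2514$ ($d = - \frac{2}{7} + \frac{1}{7} \cdot 17600 = - \frac{2}{7} + \frac{17600}{7} = 2514$)
$G = \frac{12523}{16304}$ ($G = 12523 \cdot \frac{1}{16304} = \frac{12523}{16304} \approx 0.76809$)
$a{\left(M,B \right)} = B M$
$k = - \frac{23647108}{115147}$ ($k = \frac{\left(-59\right) 110}{1243} + \frac{12523}{16304 \left(- \frac{7}{1824}\right)} = \left(-6490\right) \frac{1}{1243} + \frac{12523}{16304} \left(- \frac{1824}{7}\right) = - \frac{590}{113} - \frac{203946}{1019} = - \frac{23647108}{115147} \approx -205.36$)
$\left(- \frac{9571}{-30730} + d\right) + k = \left(- \frac{9571}{-30730} + 2514\right) - \frac{23647108}{115147} = \left(\left(-9571\right) \left(- \frac{1}{30730}\right) + 2514\right) - \frac{23647108}{115147} = \left(\frac{9571}{30730} + 2514\right) - \frac{23647108}{115147} = \frac{77264791}{30730} - \frac{23647108}{115147} = \frac{8170133260437}{3538467310}$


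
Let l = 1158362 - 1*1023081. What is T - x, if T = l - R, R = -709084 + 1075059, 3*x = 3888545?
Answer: -4580627/3 ≈ -1.5269e+6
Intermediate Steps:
x = 3888545/3 (x = (⅓)*3888545 = 3888545/3 ≈ 1.2962e+6)
R = 365975
l = 135281 (l = 1158362 - 1023081 = 135281)
T = -230694 (T = 135281 - 1*365975 = 135281 - 365975 = -230694)
T - x = -230694 - 1*3888545/3 = -230694 - 3888545/3 = -4580627/3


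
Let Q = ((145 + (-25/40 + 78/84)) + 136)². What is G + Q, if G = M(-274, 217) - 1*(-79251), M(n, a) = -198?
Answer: 496067217/3136 ≈ 1.5818e+5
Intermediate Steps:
Q = 248157009/3136 (Q = ((145 + (-25*1/40 + 78*(1/84))) + 136)² = ((145 + (-5/8 + 13/14)) + 136)² = ((145 + 17/56) + 136)² = (8137/56 + 136)² = (15753/56)² = 248157009/3136 ≈ 79132.)
G = 79053 (G = -198 - 1*(-79251) = -198 + 79251 = 79053)
G + Q = 79053 + 248157009/3136 = 496067217/3136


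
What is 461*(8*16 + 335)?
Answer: 213443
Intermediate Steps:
461*(8*16 + 335) = 461*(128 + 335) = 461*463 = 213443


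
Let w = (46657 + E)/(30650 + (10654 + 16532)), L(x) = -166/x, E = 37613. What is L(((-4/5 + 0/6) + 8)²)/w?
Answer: -6000485/2730348 ≈ -2.1977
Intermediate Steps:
w = 42135/28918 (w = (46657 + 37613)/(30650 + (10654 + 16532)) = 84270/(30650 + 27186) = 84270/57836 = 84270*(1/57836) = 42135/28918 ≈ 1.4571)
L(((-4/5 + 0/6) + 8)²)/w = (-166/((-4/5 + 0/6) + 8)²)/(42135/28918) = -166/((-4*⅕ + 0*(⅙)) + 8)²*(28918/42135) = -166/((-⅘ + 0) + 8)²*(28918/42135) = -166/(-⅘ + 8)²*(28918/42135) = -166/((36/5)²)*(28918/42135) = -166/1296/25*(28918/42135) = -166*25/1296*(28918/42135) = -2075/648*28918/42135 = -6000485/2730348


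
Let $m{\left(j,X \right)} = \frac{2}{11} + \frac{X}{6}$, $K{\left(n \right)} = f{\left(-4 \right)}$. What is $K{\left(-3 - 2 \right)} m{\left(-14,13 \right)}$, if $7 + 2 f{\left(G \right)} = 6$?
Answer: $- \frac{155}{132} \approx -1.1742$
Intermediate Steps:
$f{\left(G \right)} = - \frac{1}{2}$ ($f{\left(G \right)} = - \frac{7}{2} + \frac{1}{2} \cdot 6 = - \frac{7}{2} + 3 = - \frac{1}{2}$)
$K{\left(n \right)} = - \frac{1}{2}$
$m{\left(j,X \right)} = \frac{2}{11} + \frac{X}{6}$ ($m{\left(j,X \right)} = 2 \cdot \frac{1}{11} + X \frac{1}{6} = \frac{2}{11} + \frac{X}{6}$)
$K{\left(-3 - 2 \right)} m{\left(-14,13 \right)} = - \frac{\frac{2}{11} + \frac{1}{6} \cdot 13}{2} = - \frac{\frac{2}{11} + \frac{13}{6}}{2} = \left(- \frac{1}{2}\right) \frac{155}{66} = - \frac{155}{132}$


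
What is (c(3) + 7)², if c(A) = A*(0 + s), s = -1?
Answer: 16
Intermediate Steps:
c(A) = -A (c(A) = A*(0 - 1) = A*(-1) = -A)
(c(3) + 7)² = (-1*3 + 7)² = (-3 + 7)² = 4² = 16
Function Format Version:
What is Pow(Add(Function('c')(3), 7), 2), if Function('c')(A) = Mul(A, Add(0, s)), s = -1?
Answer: 16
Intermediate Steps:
Function('c')(A) = Mul(-1, A) (Function('c')(A) = Mul(A, Add(0, -1)) = Mul(A, -1) = Mul(-1, A))
Pow(Add(Function('c')(3), 7), 2) = Pow(Add(Mul(-1, 3), 7), 2) = Pow(Add(-3, 7), 2) = Pow(4, 2) = 16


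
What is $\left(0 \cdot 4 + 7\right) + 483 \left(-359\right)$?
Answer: $-173390$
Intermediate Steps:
$\left(0 \cdot 4 + 7\right) + 483 \left(-359\right) = \left(0 + 7\right) - 173397 = 7 - 173397 = -173390$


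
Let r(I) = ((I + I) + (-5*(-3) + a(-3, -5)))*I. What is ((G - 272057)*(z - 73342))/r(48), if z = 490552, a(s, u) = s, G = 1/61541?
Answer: -97016737641355/4430952 ≈ -2.1895e+7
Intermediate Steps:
G = 1/61541 ≈ 1.6249e-5
r(I) = I*(12 + 2*I) (r(I) = ((I + I) + (-5*(-3) - 3))*I = (2*I + (15 - 3))*I = (2*I + 12)*I = (12 + 2*I)*I = I*(12 + 2*I))
((G - 272057)*(z - 73342))/r(48) = ((1/61541 - 272057)*(490552 - 73342))/((2*48*(6 + 48))) = (-16742659836/61541*417210)/((2*48*54)) = -6985205110177560/61541/5184 = -6985205110177560/61541*1/5184 = -97016737641355/4430952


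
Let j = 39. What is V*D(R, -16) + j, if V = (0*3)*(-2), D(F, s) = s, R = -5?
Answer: 39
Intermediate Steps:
V = 0 (V = 0*(-2) = 0)
V*D(R, -16) + j = 0*(-16) + 39 = 0 + 39 = 39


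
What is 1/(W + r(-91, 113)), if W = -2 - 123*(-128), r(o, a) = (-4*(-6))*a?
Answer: 1/18454 ≈ 5.4189e-5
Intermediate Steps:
r(o, a) = 24*a
W = 15742 (W = -2 + 15744 = 15742)
1/(W + r(-91, 113)) = 1/(15742 + 24*113) = 1/(15742 + 2712) = 1/18454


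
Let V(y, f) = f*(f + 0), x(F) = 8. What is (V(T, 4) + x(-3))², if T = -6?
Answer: 576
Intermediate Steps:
V(y, f) = f² (V(y, f) = f*f = f²)
(V(T, 4) + x(-3))² = (4² + 8)² = (16 + 8)² = 24² = 576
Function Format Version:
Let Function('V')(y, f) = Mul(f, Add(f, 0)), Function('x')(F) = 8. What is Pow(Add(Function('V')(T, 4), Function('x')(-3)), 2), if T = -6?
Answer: 576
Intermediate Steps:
Function('V')(y, f) = Pow(f, 2) (Function('V')(y, f) = Mul(f, f) = Pow(f, 2))
Pow(Add(Function('V')(T, 4), Function('x')(-3)), 2) = Pow(Add(Pow(4, 2), 8), 2) = Pow(Add(16, 8), 2) = Pow(24, 2) = 576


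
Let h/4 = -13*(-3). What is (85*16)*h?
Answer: 212160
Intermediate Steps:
h = 156 (h = 4*(-13*(-3)) = 4*39 = 156)
(85*16)*h = (85*16)*156 = 1360*156 = 212160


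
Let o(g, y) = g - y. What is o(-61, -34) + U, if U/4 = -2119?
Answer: -8503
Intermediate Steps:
U = -8476 (U = 4*(-2119) = -8476)
o(-61, -34) + U = (-61 - 1*(-34)) - 8476 = (-61 + 34) - 8476 = -27 - 8476 = -8503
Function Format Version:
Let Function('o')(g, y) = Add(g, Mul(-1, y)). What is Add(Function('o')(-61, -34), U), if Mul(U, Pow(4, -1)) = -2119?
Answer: -8503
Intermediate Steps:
U = -8476 (U = Mul(4, -2119) = -8476)
Add(Function('o')(-61, -34), U) = Add(Add(-61, Mul(-1, -34)), -8476) = Add(Add(-61, 34), -8476) = Add(-27, -8476) = -8503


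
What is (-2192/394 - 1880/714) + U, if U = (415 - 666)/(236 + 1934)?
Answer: -181221917/21801990 ≈ -8.3122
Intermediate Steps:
U = -251/2170 ≈ -0.11567
(-2192/394 - 1880/714) + U = (-2192/394 - 1880/714) - 251/2170 = (-2192*1/394 - 1880*1/714) - 251/2170 = (-1096/197 - 940/357) - 251/2170 = -576452/70329 - 251/2170 = -181221917/21801990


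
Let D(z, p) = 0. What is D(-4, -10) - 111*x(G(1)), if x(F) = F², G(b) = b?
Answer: -111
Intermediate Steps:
D(-4, -10) - 111*x(G(1)) = 0 - 111*1² = 0 - 111*1 = 0 - 111 = -111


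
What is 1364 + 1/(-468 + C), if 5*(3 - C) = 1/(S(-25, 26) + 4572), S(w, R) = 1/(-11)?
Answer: 159487611849/116926586 ≈ 1364.0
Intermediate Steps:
S(w, R) = -1/11
C = 754354/251455 (C = 3 - 1/(5*(-1/11 + 4572)) = 3 - 1/(5*50291/11) = 3 - 1/5*11/50291 = 3 - 11/251455 = 754354/251455 ≈ 3.0000)
1364 + 1/(-468 + C) = 1364 + 1/(-468 + 754354/251455) = 1364 + 1/(-116926586/251455) = 1364 - 251455/116926586 = 159487611849/116926586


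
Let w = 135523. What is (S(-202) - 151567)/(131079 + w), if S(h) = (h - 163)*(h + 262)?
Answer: -24781/38086 ≈ -0.65066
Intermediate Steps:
S(h) = (-163 + h)*(262 + h)
(S(-202) - 151567)/(131079 + w) = ((-42706 + (-202)² + 99*(-202)) - 151567)/(131079 + 135523) = ((-42706 + 40804 - 19998) - 151567)/266602 = (-21900 - 151567)*(1/266602) = -173467*1/266602 = -24781/38086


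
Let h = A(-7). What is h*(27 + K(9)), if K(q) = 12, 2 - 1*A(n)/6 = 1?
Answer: 234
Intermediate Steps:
A(n) = 6 (A(n) = 12 - 6*1 = 12 - 6 = 6)
h = 6
h*(27 + K(9)) = 6*(27 + 12) = 6*39 = 234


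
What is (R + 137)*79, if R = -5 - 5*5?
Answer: 8453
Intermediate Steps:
R = -30 (R = -5 - 25 = -30)
(R + 137)*79 = (-30 + 137)*79 = 107*79 = 8453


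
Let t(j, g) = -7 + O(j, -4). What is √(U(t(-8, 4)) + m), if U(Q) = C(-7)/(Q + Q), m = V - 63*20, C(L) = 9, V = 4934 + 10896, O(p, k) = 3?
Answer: √233102/4 ≈ 120.70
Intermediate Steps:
V = 15830
t(j, g) = -4 (t(j, g) = -7 + 3 = -4)
m = 14570 (m = 15830 - 63*20 = 15830 - 1260 = 14570)
U(Q) = 9/(2*Q) (U(Q) = 9/(Q + Q) = 9/((2*Q)) = 9*(1/(2*Q)) = 9/(2*Q))
√(U(t(-8, 4)) + m) = √((9/2)/(-4) + 14570) = √((9/2)*(-¼) + 14570) = √(-9/8 + 14570) = √(116551/8) = √233102/4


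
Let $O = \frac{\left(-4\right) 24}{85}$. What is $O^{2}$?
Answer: $\frac{9216}{7225} \approx 1.2756$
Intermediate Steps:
$O = - \frac{96}{85}$ ($O = \left(-96\right) \frac{1}{85} = - \frac{96}{85} \approx -1.1294$)
$O^{2} = \left(- \frac{96}{85}\right)^{2} = \frac{9216}{7225}$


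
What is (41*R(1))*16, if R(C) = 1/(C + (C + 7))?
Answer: 656/9 ≈ 72.889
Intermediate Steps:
R(C) = 1/(7 + 2*C) (R(C) = 1/(C + (7 + C)) = 1/(7 + 2*C))
(41*R(1))*16 = (41/(7 + 2*1))*16 = (41/(7 + 2))*16 = (41/9)*16 = 656/9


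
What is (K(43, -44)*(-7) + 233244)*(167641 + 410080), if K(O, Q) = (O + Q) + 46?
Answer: 134567974809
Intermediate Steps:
K(O, Q) = 46 + O + Q
(K(43, -44)*(-7) + 233244)*(167641 + 410080) = ((46 + 43 - 44)*(-7) + 233244)*(167641 + 410080) = (45*(-7) + 233244)*577721 = (-315 + 233244)*577721 = 232929*577721 = 134567974809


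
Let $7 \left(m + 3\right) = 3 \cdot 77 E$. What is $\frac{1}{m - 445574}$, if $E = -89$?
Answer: $- \frac{1}{448514} \approx -2.2296 \cdot 10^{-6}$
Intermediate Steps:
$m = -2940$ ($m = -3 + \frac{3 \cdot 77 \left(-89\right)}{7} = -3 + \frac{231 \left(-89\right)}{7} = -3 + \frac{1}{7} \left(-20559\right) = -3 - 2937 = -2940$)
$\frac{1}{m - 445574} = \frac{1}{-2940 - 445574} = \frac{1}{-448514} = - \frac{1}{448514}$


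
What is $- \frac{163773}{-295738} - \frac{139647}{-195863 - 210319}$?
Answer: $\frac{8985047431}{10010287693} \approx 0.89758$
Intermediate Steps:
$- \frac{163773}{-295738} - \frac{139647}{-195863 - 210319} = \left(-163773\right) \left(- \frac{1}{295738}\right) - \frac{139647}{-195863 - 210319} = \frac{163773}{295738} - \frac{139647}{-406182} = \frac{163773}{295738} - - \frac{46549}{135394} = \frac{163773}{295738} + \frac{46549}{135394} = \frac{8985047431}{10010287693}$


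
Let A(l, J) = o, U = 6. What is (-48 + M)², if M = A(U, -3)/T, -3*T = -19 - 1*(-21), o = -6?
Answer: 1521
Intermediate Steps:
A(l, J) = -6
T = -⅔ (T = -(-19 - 1*(-21))/3 = -(-19 + 21)/3 = -⅓*2 = -⅔ ≈ -0.66667)
M = 9 (M = -6/(-⅔) = -6*(-3/2) = 9)
(-48 + M)² = (-48 + 9)² = (-39)² = 1521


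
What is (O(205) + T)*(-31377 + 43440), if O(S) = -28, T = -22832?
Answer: -275760180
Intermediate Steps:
(O(205) + T)*(-31377 + 43440) = (-28 - 22832)*(-31377 + 43440) = -22860*12063 = -275760180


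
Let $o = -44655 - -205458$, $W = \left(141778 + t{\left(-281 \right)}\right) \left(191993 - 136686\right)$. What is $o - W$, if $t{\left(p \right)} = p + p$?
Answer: $-7810072509$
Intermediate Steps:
$t{\left(p \right)} = 2 p$
$W = 7810233312$ ($W = \left(141778 + 2 \left(-281\right)\right) \left(191993 - 136686\right) = \left(141778 - 562\right) 55307 = 141216 \cdot 55307 = 7810233312$)
$o = 160803$ ($o = -44655 + 205458 = 160803$)
$o - W = 160803 - 7810233312 = -7810072509$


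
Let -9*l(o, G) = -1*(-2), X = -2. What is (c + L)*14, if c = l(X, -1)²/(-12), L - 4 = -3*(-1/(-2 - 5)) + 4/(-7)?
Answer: 10192/243 ≈ 41.942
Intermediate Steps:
l(o, G) = -2/9 (l(o, G) = -(-1)*(-2)/9 = -⅑*2 = -2/9)
L = 3 (L = 4 + (-3*(-1/(-2 - 5)) + 4/(-7)) = 4 + (-3/((-7*(-1))) + 4*(-⅐)) = 4 + (-3/7 - 4/7) = 4 - 1 = 3)
c = -1/243 (c = (-2/9)²/(-12) = (4/81)*(-1/12) = -1/243 ≈ -0.0041152)
(c + L)*14 = (-1/243 + 3)*14 = (728/243)*14 = 10192/243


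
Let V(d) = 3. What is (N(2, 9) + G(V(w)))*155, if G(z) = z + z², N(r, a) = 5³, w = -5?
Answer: 21235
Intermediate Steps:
N(r, a) = 125
(N(2, 9) + G(V(w)))*155 = (125 + 3*(1 + 3))*155 = (125 + 3*4)*155 = (125 + 12)*155 = 137*155 = 21235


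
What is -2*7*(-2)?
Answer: 28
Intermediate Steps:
-2*7*(-2) = -14*(-2) = 28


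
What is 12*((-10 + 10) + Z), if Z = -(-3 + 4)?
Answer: -12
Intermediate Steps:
Z = -1 (Z = -1*1 = -1)
12*((-10 + 10) + Z) = 12*((-10 + 10) - 1) = 12*(0 - 1) = 12*(-1) = -12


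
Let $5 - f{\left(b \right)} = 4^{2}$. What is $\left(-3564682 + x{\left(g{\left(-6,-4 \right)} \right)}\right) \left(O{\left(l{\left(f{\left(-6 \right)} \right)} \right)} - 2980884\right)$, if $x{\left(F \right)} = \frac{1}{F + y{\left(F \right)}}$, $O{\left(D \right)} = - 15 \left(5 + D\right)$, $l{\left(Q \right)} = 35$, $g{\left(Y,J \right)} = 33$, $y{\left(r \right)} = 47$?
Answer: $\frac{212560846216389}{20} \approx 1.0628 \cdot 10^{13}$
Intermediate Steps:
$f{\left(b \right)} = -11$ ($f{\left(b \right)} = 5 - 4^{2} = 5 - 16 = -11$)
$O{\left(D \right)} = -75 - 15 D$
$x{\left(F \right)} = \frac{1}{47 + F}$ ($x{\left(F \right)} = \frac{1}{F + 47} = \frac{1}{47 + F}$)
$\left(-3564682 + x{\left(g{\left(-6,-4 \right)} \right)}\right) \left(O{\left(l{\left(f{\left(-6 \right)} \right)} \right)} - 2980884\right) = \left(-3564682 + \frac{1}{47 + 33}\right) \left(\left(-75 - 525\right) - 2980884\right) = \left(-3564682 + \frac{1}{80}\right) \left(\left(-75 - 525\right) - 2980884\right) = \left(-3564682 + \frac{1}{80}\right) \left(-600 - 2980884\right) = \left(- \frac{285174559}{80}\right) \left(-2981484\right) = \frac{212560846216389}{20}$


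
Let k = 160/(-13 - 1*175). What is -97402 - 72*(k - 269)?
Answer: -3664718/47 ≈ -77973.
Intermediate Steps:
k = -40/47 (k = 160/(-13 - 175) = 160/(-188) = 160*(-1/188) = -40/47 ≈ -0.85106)
-97402 - 72*(k - 269) = -97402 - 72*(-40/47 - 269) = -97402 - 72*(-12683/47) = -97402 + 913176/47 = -3664718/47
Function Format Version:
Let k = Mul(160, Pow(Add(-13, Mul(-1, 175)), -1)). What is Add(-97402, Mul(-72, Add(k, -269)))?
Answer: Rational(-3664718, 47) ≈ -77973.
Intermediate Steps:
k = Rational(-40, 47) (k = Mul(160, Pow(Add(-13, -175), -1)) = Mul(160, Pow(-188, -1)) = Mul(160, Rational(-1, 188)) = Rational(-40, 47) ≈ -0.85106)
Add(-97402, Mul(-72, Add(k, -269))) = Add(-97402, Mul(-72, Add(Rational(-40, 47), -269))) = Add(-97402, Mul(-72, Rational(-12683, 47))) = Add(-97402, Rational(913176, 47)) = Rational(-3664718, 47)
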